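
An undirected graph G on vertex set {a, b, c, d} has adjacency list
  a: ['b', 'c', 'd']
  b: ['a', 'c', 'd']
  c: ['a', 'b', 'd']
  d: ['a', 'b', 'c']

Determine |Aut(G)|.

24

Every vertex has degree 3, so G is the complete graph K_4. Any permutation of the 4 vertices preserves K_4, so Aut(K_4) = S_4 of order 4! = 24.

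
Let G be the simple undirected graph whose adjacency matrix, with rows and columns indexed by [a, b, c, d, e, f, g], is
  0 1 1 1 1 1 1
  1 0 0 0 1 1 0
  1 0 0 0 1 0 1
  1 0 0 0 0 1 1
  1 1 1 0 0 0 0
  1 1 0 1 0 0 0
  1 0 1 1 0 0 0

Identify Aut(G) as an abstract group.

the dihedral group of order 12

Vertex a is the unique vertex of degree 6; the remaining 6 vertices each have degree 3 and induce a cycle, so G is the wheel on 7 vertices with hub a. Every automorphism fixes the hub and acts on the rim 6-cycle, so Aut(G) ≅ Aut(C_6) = D_6 of order 12.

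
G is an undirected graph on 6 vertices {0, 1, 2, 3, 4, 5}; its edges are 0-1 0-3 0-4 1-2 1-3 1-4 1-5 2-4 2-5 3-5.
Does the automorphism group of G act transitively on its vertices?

Vertex 1 is the only vertex of degree 5, so every automorphism fixes it; G is not vertex-transitive.

No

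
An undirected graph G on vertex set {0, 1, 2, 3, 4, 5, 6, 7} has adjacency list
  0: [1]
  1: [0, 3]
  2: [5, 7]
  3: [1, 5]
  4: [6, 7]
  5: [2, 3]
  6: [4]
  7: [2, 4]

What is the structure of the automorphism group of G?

C_2

The degree sequence is [1, 2, 2, 2, 2, 2, 1, 2]; the two degree-1 vertices 0 and 6 are the ends of a path, so G = P_8. A path has exactly one nontrivial symmetry — reversal — giving Aut(G) of order 2.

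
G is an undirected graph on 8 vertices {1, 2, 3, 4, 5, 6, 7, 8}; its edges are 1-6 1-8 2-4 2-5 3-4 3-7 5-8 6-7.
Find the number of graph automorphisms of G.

16

G is 2-regular and connected on 8 vertices, i.e. the cycle C_8. The automorphisms of the 8-cycle are exactly the symmetries of a regular 8-gon: the dihedral group D_8, |D_8| = 16.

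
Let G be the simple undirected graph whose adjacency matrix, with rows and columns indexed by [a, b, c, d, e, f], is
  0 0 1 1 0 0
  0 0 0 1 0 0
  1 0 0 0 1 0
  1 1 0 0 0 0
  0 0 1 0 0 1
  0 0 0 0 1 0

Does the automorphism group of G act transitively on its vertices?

Automorphisms preserve degree, but G has vertices of degree 1 and vertices of degree 2; no automorphism maps one to the other, so G is not vertex-transitive.

No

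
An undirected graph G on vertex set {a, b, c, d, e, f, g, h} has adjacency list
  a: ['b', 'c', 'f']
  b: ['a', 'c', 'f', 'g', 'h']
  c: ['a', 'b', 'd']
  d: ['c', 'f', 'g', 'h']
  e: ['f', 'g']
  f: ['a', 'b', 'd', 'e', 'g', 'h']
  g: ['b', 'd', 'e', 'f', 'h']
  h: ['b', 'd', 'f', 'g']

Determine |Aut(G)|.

Degrees alone do not determine every vertex (e.g. a and c both have degree 3), but their neighbour-degree multisets differ: N(a) has degrees [3, 5, 6] while N(c) has degrees [3, 4, 5]. Repeating this refinement separates all vertices, so the only automorphism is the identity.

1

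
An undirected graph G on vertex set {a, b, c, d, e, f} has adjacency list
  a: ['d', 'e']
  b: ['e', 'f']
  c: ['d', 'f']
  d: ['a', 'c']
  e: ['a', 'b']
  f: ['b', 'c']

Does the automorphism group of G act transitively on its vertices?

Yes

Every vertex has degree 2 and the graph is connected, so G is the 6-cycle C_6. The automorphisms of the 6-cycle are exactly the symmetries of a regular 6-gon: the dihedral group D_6, |D_6| = 12. Under this action every vertex can be carried to every other, so G is vertex-transitive.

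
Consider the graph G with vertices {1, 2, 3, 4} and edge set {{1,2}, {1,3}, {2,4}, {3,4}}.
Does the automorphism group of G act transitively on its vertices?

G is 2-regular and bipartite on 2^2 = 4 vertices with girth 4; it is the hypercube graph Q_2. Aut(Q_2) consists of the signed permutations of the 2 coordinate axes: 2! permutations times 2^2 sign flips, so |Aut| = 2^2·2! = 8. Under this action every vertex can be carried to every other, so G is vertex-transitive.

Yes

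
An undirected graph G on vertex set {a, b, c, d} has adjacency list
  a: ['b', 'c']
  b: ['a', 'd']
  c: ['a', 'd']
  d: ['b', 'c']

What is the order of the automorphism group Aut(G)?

G is 2-regular and bipartite on 2^2 = 4 vertices with girth 4; it is the hypercube graph Q_2. Aut(Q_2) consists of the signed permutations of the 2 coordinate axes: 2! permutations times 2^2 sign flips, so |Aut| = 2^2·2! = 8.

8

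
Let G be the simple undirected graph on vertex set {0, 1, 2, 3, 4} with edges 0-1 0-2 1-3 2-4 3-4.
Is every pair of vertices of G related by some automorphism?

G is 2-regular and connected on 5 vertices, i.e. the cycle C_5. C_5 has 5 rotations and 5 reflections, so Aut(C_5) ≅ D_5 of order 10. Under this action every vertex can be carried to every other, so G is vertex-transitive.

Yes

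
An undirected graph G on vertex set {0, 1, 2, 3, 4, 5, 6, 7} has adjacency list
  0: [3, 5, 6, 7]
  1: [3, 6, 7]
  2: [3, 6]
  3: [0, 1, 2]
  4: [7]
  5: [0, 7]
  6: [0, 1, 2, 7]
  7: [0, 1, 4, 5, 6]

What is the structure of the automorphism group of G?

{e}

The degree sequence is [4, 3, 2, 3, 1, 2, 4, 5]. Checking the degree-preserving permutations of the vertex set shows that none except the identity preserves every edge, so Aut(G) is trivial.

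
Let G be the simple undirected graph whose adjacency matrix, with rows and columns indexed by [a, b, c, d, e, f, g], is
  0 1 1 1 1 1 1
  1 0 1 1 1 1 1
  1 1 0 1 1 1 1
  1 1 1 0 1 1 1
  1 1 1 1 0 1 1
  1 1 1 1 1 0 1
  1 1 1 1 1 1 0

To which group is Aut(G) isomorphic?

S_7

Every vertex has degree 6, so G is the complete graph K_7. Every bijection on the vertex set is an automorphism of K_7; hence Aut(K_7) ≅ S_7, order 5040.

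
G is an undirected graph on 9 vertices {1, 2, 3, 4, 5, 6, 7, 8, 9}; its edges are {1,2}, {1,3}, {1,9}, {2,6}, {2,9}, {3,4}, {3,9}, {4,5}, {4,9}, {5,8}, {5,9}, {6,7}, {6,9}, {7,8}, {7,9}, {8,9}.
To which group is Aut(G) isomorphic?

Vertex 9 is the unique vertex of degree 8; the remaining 8 vertices each have degree 3 and induce a cycle, so G is the wheel on 9 vertices with hub 9. With the hub fixed, the remaining symmetry is that of the rim cycle C_8, giving the dihedral group D_8.

D_8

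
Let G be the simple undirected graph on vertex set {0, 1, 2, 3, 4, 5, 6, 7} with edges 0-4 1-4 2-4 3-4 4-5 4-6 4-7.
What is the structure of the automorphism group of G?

Vertex 4 has degree 7 and every other vertex has degree 1, so G is the star K_{1,7} with centre 4. Any automorphism fixes the centre and permutes the 7 leaves freely, so Aut(G) ≅ S_7 of order 7! = 5040.

S_7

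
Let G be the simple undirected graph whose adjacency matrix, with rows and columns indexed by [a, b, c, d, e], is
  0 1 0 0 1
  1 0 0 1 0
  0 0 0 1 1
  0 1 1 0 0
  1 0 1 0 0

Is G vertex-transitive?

Yes

Every vertex has degree 2 and the graph is connected, so G is the 5-cycle C_5. The automorphisms of the 5-cycle are exactly the symmetries of a regular 5-gon: the dihedral group D_5, |D_5| = 10. This group acts transitively on the 5 vertices.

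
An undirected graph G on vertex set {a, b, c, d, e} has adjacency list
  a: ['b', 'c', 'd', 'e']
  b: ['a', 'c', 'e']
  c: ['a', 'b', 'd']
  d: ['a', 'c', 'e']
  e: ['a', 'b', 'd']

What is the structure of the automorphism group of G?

Vertex a is the unique vertex of degree 4; the remaining 4 vertices each have degree 3 and induce a cycle, so G is the wheel on 5 vertices with hub a. With the hub fixed, the remaining symmetry is that of the rim cycle C_4, giving the dihedral group D_4.

D_4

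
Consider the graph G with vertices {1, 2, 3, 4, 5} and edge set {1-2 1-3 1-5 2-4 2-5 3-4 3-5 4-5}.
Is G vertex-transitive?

Vertex 5 is the only vertex of degree 4, so every automorphism fixes it; G is not vertex-transitive.

No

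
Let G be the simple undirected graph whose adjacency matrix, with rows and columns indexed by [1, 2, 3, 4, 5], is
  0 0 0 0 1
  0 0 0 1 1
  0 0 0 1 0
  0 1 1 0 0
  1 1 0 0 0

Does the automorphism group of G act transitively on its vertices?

Automorphisms preserve degree, but G has vertices of degree 1 and vertices of degree 2; no automorphism maps one to the other, so G is not vertex-transitive.

No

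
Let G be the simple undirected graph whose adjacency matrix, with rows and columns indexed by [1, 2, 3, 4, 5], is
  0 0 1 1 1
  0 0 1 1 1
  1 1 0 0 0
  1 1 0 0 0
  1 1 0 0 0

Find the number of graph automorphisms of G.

12

The vertices split by degree into {1, 2} (degree 3) and {3, 4, 5} (degree 2); every edge runs between the two parts, so G is the complete bipartite graph K_{2,3}. The parts have unequal sizes, so no automorphism swaps them; each part is permuted independently, giving S_3 × S_2 of order 3!·2! = 12.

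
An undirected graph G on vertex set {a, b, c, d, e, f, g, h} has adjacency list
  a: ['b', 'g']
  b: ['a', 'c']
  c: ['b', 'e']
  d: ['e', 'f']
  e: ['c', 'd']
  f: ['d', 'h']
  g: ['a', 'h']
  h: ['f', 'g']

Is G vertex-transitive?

Yes

G is 2-regular and connected on 8 vertices, i.e. the cycle C_8. The automorphisms of the 8-cycle are exactly the symmetries of a regular 8-gon: the dihedral group D_8, |D_8| = 16. Under this action every vertex can be carried to every other, so G is vertex-transitive.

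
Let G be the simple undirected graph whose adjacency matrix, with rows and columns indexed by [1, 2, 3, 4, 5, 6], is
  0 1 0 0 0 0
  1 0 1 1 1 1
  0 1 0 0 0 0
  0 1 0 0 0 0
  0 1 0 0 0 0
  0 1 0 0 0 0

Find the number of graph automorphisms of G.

120

Vertex 2 has degree 5 and every other vertex has degree 1, so G is the star K_{1,5} with centre 2. Any automorphism fixes the centre and permutes the 5 leaves freely, so Aut(G) ≅ S_5 of order 5! = 120.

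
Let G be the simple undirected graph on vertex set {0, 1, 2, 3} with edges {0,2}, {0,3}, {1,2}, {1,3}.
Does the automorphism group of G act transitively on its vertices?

Yes

Every vertex has degree 2 and the graph is connected, so G is the 4-cycle C_4. The automorphisms of the 4-cycle are exactly the symmetries of a regular 4-gon: the dihedral group D_4, |D_4| = 8. Under this action every vertex can be carried to every other, so G is vertex-transitive.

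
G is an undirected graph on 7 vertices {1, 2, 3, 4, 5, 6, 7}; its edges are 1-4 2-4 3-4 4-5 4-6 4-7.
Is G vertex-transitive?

Vertex 4 is the only vertex of degree 6, so every automorphism fixes it; G is not vertex-transitive.

No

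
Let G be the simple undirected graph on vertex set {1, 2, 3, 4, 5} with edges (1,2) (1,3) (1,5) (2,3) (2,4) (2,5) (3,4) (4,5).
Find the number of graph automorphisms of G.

Vertex 2 is the unique vertex of degree 4; the remaining 4 vertices each have degree 3 and induce a cycle, so G is the wheel on 5 vertices with hub 2. With the hub fixed, the remaining symmetry is that of the rim cycle C_4, giving the dihedral group D_4.

8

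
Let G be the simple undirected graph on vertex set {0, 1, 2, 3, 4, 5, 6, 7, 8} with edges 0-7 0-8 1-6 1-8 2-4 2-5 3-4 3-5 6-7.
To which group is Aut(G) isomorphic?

G has two connected components, {0, 1, 6, 7, 8} and {2, 3, 4, 5}; each is 2-regular, so G = C_5 ⊔ C_4. No automorphism exchanges components of different sizes, hence Aut(G) is the direct product D_4 × D_5, order 80.

D_4 × D_5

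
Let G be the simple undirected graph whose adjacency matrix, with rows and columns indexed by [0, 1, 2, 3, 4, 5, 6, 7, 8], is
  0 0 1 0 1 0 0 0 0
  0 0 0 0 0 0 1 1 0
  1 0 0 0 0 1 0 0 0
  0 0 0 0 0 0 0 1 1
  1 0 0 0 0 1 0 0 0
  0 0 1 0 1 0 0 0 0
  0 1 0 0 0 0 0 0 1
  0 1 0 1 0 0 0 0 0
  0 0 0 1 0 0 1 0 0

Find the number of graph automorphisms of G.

80

G has two connected components, {1, 3, 6, 7, 8} and {0, 2, 4, 5}; each is 2-regular, so G = C_5 ⊔ C_4. No automorphism exchanges components of different sizes, hence Aut(G) is the direct product D_5 × D_4, order 80.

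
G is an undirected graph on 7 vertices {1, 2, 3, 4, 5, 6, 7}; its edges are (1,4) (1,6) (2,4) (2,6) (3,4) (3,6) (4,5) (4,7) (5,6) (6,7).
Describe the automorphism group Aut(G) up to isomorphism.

The vertices split by degree into {4, 6} (degree 5) and {1, 2, 3, 5, 7} (degree 2); every edge runs between the two parts, so G is the complete bipartite graph K_{2,5}. Automorphisms preserve the bipartition setwise (since the parts differ in size) and act as S_2 × S_5 within it; |Aut| = 240.

S_2 × S_5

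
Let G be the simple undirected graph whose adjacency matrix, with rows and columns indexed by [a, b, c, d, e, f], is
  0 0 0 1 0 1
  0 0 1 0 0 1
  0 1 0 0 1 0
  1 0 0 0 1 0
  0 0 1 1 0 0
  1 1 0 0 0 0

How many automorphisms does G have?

12

Every vertex has degree 2 and the graph is connected, so G is the 6-cycle C_6. The automorphisms of the 6-cycle are exactly the symmetries of a regular 6-gon: the dihedral group D_6, |D_6| = 12.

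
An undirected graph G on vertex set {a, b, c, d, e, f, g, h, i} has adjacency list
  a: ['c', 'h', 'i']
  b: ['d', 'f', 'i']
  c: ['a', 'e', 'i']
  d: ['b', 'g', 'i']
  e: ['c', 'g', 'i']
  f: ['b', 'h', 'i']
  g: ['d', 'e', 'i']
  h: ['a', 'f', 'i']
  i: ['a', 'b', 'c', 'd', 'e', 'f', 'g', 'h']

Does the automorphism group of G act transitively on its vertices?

Vertex i is the only vertex of degree 8, so every automorphism fixes it; G is not vertex-transitive.

No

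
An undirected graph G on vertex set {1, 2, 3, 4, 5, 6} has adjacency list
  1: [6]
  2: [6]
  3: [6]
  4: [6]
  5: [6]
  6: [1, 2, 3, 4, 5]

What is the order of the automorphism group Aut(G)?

Vertex 6 has degree 5 and every other vertex has degree 1, so G is the star K_{1,5} with centre 6. Any automorphism fixes the centre and permutes the 5 leaves freely, so Aut(G) ≅ S_5 of order 5! = 120.

120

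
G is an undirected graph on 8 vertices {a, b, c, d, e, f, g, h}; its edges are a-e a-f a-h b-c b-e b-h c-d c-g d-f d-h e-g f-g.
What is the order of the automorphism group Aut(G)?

48

G is 3-regular and bipartite on 2^3 = 8 vertices with girth 4; it is the hypercube graph Q_3. The symmetry group of the 3-cube is the hyperoctahedral group B_3 = Z_2 ≀ S_3, of order 2^3·3! = 48.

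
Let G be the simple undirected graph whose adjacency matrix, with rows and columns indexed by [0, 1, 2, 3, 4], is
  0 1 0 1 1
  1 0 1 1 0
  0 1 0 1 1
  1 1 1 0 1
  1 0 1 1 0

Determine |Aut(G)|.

8

Vertex 3 is the unique vertex of degree 4; the remaining 4 vertices each have degree 3 and induce a cycle, so G is the wheel on 5 vertices with hub 3. Every automorphism fixes the hub and acts on the rim 4-cycle, so Aut(G) ≅ Aut(C_4) = D_4 of order 8.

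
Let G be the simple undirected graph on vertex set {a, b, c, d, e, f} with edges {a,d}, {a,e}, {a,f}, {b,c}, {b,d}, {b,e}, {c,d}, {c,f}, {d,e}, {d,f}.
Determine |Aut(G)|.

Vertex d is the unique vertex of degree 5; the remaining 5 vertices each have degree 3 and induce a cycle, so G is the wheel on 6 vertices with hub d. Every automorphism fixes the hub and acts on the rim 5-cycle, so Aut(G) ≅ Aut(C_5) = D_5 of order 10.

10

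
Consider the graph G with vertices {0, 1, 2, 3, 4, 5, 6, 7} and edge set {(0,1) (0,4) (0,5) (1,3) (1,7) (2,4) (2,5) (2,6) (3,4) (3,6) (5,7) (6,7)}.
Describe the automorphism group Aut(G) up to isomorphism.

the hyperoctahedral group B_3

G is 3-regular and bipartite on 2^3 = 8 vertices with girth 4; it is the hypercube graph Q_3. Aut(Q_3) consists of the signed permutations of the 3 coordinate axes: 3! permutations times 2^3 sign flips, so |Aut| = 2^3·3! = 48.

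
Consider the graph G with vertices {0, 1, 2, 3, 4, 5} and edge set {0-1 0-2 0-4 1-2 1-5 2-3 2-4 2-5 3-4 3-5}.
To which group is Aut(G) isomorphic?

the dihedral group of order 10

Vertex 2 is the unique vertex of degree 5; the remaining 5 vertices each have degree 3 and induce a cycle, so G is the wheel on 6 vertices with hub 2. Every automorphism fixes the hub and acts on the rim 5-cycle, so Aut(G) ≅ Aut(C_5) = D_5 of order 10.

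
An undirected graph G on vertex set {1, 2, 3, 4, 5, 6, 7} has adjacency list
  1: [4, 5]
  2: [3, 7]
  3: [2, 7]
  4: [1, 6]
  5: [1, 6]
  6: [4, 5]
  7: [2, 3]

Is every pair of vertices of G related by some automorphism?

G has two connected components, {1, 4, 5, 6} and {2, 3, 7}; each is 2-regular, so G = C_4 ⊔ C_3. The orbit of 1 under Aut(G) is {1, 4, 5, 6}, which does not contain 2, so G is not vertex-transitive.

No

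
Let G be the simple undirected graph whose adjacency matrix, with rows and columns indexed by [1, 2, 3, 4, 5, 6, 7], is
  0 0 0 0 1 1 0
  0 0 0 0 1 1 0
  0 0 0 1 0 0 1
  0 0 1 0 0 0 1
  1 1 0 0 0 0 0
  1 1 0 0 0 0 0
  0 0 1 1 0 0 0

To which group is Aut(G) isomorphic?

G has two connected components, {1, 2, 5, 6} and {3, 4, 7}; each is 2-regular, so G = C_4 ⊔ C_3. No automorphism exchanges components of different sizes, hence Aut(G) is the direct product D_3 × D_4, order 48.

D_3 × D_4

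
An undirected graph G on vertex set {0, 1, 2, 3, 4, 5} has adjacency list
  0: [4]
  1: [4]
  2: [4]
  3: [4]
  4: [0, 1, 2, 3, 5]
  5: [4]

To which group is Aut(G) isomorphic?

the symmetric group on 5 letters

Vertex 4 has degree 5 and every other vertex has degree 1, so G is the star K_{1,5} with centre 4. The 5 leaves are pairwise interchangeable while the centre is fixed, giving Aut(G) = S_5.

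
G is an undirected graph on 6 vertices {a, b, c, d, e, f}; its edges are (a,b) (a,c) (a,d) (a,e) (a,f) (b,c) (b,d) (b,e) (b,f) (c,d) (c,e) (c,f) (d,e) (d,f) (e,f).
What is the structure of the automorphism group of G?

Every vertex has degree 5, so G is the complete graph K_6. Every bijection on the vertex set is an automorphism of K_6; hence Aut(K_6) ≅ S_6, order 720.

S_6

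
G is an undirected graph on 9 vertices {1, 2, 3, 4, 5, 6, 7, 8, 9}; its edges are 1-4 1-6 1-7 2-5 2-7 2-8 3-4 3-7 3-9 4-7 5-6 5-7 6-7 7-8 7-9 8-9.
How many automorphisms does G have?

Vertex 7 is the unique vertex of degree 8; the remaining 8 vertices each have degree 3 and induce a cycle, so G is the wheel on 9 vertices with hub 7. With the hub fixed, the remaining symmetry is that of the rim cycle C_8, giving the dihedral group D_8.

16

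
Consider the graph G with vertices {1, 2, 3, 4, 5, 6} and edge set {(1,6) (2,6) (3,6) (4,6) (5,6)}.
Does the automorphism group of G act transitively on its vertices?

Vertex 6 is the only vertex of degree 5, so every automorphism fixes it; G is not vertex-transitive.

No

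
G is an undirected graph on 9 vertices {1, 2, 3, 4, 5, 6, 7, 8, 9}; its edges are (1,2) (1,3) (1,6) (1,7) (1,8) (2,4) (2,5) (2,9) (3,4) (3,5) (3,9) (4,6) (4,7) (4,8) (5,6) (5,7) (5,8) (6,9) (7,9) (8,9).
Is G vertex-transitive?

Automorphisms preserve degree, but G has vertices of degree 4 and vertices of degree 5; no automorphism maps one to the other, so G is not vertex-transitive.

No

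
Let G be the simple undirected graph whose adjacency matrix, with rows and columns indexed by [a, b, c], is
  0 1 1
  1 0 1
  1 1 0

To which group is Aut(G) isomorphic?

the symmetric group on 3 letters

All 3 vertices are pairwise adjacent: G = K_3. Any permutation of the 3 vertices preserves K_3, so Aut(K_3) = S_3 of order 3! = 6.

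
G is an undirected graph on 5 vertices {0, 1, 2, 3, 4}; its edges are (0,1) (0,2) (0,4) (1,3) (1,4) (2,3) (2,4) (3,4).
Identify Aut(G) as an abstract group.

Vertex 4 is the unique vertex of degree 4; the remaining 4 vertices each have degree 3 and induce a cycle, so G is the wheel on 5 vertices with hub 4. With the hub fixed, the remaining symmetry is that of the rim cycle C_4, giving the dihedral group D_4.

the dihedral group of order 8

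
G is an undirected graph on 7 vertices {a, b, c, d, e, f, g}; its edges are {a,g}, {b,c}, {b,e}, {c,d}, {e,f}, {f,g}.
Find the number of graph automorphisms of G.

2

The degree sequence is [1, 2, 2, 1, 2, 2, 2]; the two degree-1 vertices a and d are the ends of a path, so G = P_7. A path has exactly one nontrivial symmetry — reversal — giving Aut(G) of order 2.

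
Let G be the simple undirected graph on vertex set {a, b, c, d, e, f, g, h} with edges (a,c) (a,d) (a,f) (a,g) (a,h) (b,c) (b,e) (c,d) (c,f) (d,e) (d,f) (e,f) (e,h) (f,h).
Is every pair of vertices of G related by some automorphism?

Vertex b is the only vertex of degree 2, so every automorphism fixes it; G is not vertex-transitive.

No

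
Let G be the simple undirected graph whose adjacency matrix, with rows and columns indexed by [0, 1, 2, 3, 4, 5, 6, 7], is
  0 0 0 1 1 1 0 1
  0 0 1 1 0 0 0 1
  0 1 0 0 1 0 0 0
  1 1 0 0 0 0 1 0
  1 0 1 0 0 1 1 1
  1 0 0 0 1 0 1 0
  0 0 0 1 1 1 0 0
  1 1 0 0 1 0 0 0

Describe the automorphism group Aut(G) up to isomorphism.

The degree sequence is [4, 3, 2, 3, 5, 3, 3, 3]. Checking the degree-preserving permutations of the vertex set shows that none except the identity preserves every edge, so Aut(G) is trivial.

the trivial group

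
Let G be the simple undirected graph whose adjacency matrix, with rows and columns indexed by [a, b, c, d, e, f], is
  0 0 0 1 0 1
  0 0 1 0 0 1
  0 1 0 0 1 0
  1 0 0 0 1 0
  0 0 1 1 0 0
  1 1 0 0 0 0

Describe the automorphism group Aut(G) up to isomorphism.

D_6

Every vertex has degree 2 and the graph is connected, so G is the 6-cycle C_6. The automorphisms of the 6-cycle are exactly the symmetries of a regular 6-gon: the dihedral group D_6, |D_6| = 12.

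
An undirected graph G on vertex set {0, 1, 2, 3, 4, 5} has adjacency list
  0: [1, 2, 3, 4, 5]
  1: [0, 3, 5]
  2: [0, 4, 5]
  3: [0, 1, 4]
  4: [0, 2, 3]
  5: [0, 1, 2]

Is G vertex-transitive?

No

Vertex 0 is the only vertex of degree 5, so every automorphism fixes it; G is not vertex-transitive.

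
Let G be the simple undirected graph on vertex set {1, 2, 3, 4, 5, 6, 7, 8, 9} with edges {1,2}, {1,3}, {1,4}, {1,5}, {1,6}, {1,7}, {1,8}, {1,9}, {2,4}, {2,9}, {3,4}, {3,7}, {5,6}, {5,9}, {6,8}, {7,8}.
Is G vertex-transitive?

No

Vertex 1 is the only vertex of degree 8, so every automorphism fixes it; G is not vertex-transitive.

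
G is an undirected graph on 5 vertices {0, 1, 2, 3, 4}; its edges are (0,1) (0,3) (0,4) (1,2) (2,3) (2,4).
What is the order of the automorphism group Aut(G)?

The vertices split by degree into {0, 2} (degree 3) and {1, 3, 4} (degree 2); every edge runs between the two parts, so G is the complete bipartite graph K_{2,3}. Automorphisms preserve the bipartition setwise (since the parts differ in size) and act as S_3 × S_2 within it; |Aut| = 12.

12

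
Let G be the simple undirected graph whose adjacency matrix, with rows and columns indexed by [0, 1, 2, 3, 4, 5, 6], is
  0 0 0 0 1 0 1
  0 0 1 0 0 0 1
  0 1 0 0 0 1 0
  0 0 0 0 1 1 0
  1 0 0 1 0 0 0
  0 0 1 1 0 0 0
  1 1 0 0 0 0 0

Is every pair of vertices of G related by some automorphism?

Yes

G is 2-regular and connected on 7 vertices, i.e. the cycle C_7. The automorphisms of the 7-cycle are exactly the symmetries of a regular 7-gon: the dihedral group D_7, |D_7| = 14. Under this action every vertex can be carried to every other, so G is vertex-transitive.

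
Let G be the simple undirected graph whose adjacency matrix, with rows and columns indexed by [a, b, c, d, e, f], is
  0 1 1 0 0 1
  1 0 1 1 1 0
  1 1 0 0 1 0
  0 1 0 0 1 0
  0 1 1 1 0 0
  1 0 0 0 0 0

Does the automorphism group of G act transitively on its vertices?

Vertex b is the only vertex of degree 4, so every automorphism fixes it; G is not vertex-transitive.

No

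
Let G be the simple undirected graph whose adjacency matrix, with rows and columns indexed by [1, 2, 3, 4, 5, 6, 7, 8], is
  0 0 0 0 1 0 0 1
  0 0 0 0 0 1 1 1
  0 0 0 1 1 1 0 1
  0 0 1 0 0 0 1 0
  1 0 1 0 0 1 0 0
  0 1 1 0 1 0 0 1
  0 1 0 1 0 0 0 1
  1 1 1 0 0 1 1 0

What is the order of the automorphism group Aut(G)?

Degrees alone do not determine every vertex (e.g. 1 and 4 both have degree 2), but their neighbour-degree multisets differ: N(1) has degrees [3, 5] while N(4) has degrees [3, 4]. Repeating this refinement separates all vertices, so the only automorphism is the identity.

1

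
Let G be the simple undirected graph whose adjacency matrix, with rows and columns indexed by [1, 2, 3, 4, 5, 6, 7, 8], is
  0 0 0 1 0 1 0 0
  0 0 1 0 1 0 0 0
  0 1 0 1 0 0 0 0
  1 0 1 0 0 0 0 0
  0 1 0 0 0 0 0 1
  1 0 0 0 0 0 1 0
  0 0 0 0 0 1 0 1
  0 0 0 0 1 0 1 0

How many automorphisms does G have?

G is 2-regular and connected on 8 vertices, i.e. the cycle C_8. The automorphisms of the 8-cycle are exactly the symmetries of a regular 8-gon: the dihedral group D_8, |D_8| = 16.

16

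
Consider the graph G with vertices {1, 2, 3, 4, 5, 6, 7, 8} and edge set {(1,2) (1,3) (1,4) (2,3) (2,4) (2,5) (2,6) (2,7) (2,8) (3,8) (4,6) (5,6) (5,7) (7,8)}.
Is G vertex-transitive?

No

Vertex 2 is the only vertex of degree 7, so every automorphism fixes it; G is not vertex-transitive.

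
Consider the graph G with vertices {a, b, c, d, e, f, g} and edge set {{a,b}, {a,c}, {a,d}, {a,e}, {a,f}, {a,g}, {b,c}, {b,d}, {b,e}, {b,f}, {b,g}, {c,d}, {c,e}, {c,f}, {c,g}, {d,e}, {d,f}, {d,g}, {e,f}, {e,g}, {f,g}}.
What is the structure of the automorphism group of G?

Every vertex has degree 6, so G is the complete graph K_7. Every bijection on the vertex set is an automorphism of K_7; hence Aut(K_7) ≅ S_7, order 5040.

the symmetric group on 7 letters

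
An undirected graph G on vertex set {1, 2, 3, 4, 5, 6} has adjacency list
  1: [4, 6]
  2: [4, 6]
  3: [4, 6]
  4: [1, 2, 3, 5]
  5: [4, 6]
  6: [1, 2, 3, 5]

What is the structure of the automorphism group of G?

S_2 × S_4

The vertices split by degree into {4, 6} (degree 4) and {1, 2, 3, 5} (degree 2); every edge runs between the two parts, so G is the complete bipartite graph K_{2,4}. The parts have unequal sizes, so no automorphism swaps them; each part is permuted independently, giving S_2 × S_4 of order 2!·4! = 48.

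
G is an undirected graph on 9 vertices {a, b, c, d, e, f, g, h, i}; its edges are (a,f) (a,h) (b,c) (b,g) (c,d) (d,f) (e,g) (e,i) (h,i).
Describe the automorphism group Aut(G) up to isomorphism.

Every vertex has degree 2 and the graph is connected, so G is the 9-cycle C_9. C_9 has 9 rotations and 9 reflections, so Aut(C_9) ≅ D_9 of order 18.

the dihedral group of order 18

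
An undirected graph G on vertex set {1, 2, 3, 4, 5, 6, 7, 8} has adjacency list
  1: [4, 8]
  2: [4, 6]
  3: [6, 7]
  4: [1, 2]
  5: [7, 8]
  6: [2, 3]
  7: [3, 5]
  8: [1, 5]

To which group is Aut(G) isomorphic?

the dihedral group of order 16

G is 2-regular and connected on 8 vertices, i.e. the cycle C_8. The automorphisms of the 8-cycle are exactly the symmetries of a regular 8-gon: the dihedral group D_8, |D_8| = 16.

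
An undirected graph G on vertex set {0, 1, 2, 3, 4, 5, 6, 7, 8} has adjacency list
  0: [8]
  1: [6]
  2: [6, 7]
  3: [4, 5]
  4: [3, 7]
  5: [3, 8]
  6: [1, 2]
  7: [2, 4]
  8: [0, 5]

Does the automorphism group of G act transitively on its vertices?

No

Automorphisms preserve degree, but G has vertices of degree 1 and vertices of degree 2; no automorphism maps one to the other, so G is not vertex-transitive.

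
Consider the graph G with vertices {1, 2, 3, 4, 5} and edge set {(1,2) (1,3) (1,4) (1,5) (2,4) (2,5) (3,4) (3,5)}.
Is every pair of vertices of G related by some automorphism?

Vertex 1 is the only vertex of degree 4, so every automorphism fixes it; G is not vertex-transitive.

No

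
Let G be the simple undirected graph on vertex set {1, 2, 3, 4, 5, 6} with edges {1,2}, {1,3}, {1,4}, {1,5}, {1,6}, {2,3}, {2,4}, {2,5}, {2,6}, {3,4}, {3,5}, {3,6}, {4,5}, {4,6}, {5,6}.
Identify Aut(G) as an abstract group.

S_6

All 6 vertices are pairwise adjacent: G = K_6. Any permutation of the 6 vertices preserves K_6, so Aut(K_6) = S_6 of order 6! = 720.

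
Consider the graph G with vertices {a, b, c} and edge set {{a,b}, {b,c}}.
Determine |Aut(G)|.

The degree sequence is [1, 2, 1]; the two degree-1 vertices a and c are the ends of a path, so G = P_3. The only nontrivial automorphism of a path is the end-to-end reflection, so Aut(G) ≅ Z_2.

2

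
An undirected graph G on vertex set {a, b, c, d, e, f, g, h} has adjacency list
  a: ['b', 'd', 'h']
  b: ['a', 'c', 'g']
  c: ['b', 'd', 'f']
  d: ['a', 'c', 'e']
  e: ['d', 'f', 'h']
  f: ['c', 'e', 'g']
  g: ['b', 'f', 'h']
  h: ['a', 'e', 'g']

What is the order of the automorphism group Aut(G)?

48

G is 3-regular and bipartite on 2^3 = 8 vertices with girth 4; it is the hypercube graph Q_3. The symmetry group of the 3-cube is the hyperoctahedral group B_3 = Z_2 ≀ S_3, of order 2^3·3! = 48.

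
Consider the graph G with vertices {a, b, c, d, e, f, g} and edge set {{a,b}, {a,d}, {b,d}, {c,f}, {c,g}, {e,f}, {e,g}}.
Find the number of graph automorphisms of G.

G has two connected components, {c, e, f, g} and {a, b, d}; each is 2-regular, so G = C_4 ⊔ C_3. The components are non-isomorphic (different sizes), so Aut(G) = Aut(C_3) × Aut(C_4) = D_3 × D_4 of order 6·8 = 48.

48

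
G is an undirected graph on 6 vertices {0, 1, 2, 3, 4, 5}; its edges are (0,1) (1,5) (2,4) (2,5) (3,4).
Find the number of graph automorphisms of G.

2

The degree sequence is [1, 2, 2, 1, 2, 2]; the two degree-1 vertices 0 and 3 are the ends of a path, so G = P_6. The only nontrivial automorphism of a path is the end-to-end reflection, so Aut(G) ≅ Z_2.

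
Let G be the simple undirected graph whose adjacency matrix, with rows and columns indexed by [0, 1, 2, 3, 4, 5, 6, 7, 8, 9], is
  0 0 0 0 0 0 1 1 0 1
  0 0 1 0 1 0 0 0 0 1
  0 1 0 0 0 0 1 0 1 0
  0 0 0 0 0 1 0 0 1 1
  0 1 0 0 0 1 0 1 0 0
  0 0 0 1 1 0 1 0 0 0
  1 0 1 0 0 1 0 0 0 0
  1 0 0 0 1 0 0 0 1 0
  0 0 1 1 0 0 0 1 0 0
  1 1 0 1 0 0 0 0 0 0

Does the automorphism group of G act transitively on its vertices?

G is 3-regular on 10 vertices with no triangles and no 4-cycles (girth 5): this is the Petersen graph. It is a classical fact that the Petersen graph has automorphism group S_5 (order 120), arising from its description as the Kneser graph K(5,2). Under this action every vertex can be carried to every other, so G is vertex-transitive.

Yes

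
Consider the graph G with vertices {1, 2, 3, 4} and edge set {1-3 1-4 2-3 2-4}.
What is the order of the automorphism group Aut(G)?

8

G is 2-regular and bipartite on 2^2 = 4 vertices with girth 4; it is the hypercube graph Q_2. Aut(Q_2) consists of the signed permutations of the 2 coordinate axes: 2! permutations times 2^2 sign flips, so |Aut| = 2^2·2! = 8.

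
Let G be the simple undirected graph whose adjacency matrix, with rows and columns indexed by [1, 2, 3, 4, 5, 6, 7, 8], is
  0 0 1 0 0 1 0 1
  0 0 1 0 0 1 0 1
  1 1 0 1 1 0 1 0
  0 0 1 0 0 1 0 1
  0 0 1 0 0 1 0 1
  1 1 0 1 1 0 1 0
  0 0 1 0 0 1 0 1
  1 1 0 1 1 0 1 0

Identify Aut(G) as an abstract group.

S_3 × S_5

The vertices split by degree into {3, 6, 8} (degree 5) and {1, 2, 4, 5, 7} (degree 3); every edge runs between the two parts, so G is the complete bipartite graph K_{3,5}. The parts have unequal sizes, so no automorphism swaps them; each part is permuted independently, giving S_3 × S_5 of order 3!·5! = 720.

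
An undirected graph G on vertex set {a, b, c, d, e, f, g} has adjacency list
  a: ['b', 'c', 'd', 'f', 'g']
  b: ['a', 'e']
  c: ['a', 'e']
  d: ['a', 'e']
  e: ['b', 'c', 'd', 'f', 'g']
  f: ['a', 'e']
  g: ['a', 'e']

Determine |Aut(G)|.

The vertices split by degree into {a, e} (degree 5) and {b, c, d, f, g} (degree 2); every edge runs between the two parts, so G is the complete bipartite graph K_{2,5}. The parts have unequal sizes, so no automorphism swaps them; each part is permuted independently, giving S_2 × S_5 of order 2!·5! = 240.

240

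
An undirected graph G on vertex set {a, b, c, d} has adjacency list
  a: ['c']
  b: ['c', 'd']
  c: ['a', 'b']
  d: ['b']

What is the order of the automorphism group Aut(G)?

The degree sequence is [1, 2, 2, 1]; the two degree-1 vertices a and d are the ends of a path, so G = P_4. A path has exactly one nontrivial symmetry — reversal — giving Aut(G) of order 2.

2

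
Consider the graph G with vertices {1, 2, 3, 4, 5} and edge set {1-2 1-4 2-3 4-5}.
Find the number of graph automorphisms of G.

The degree sequence is [2, 2, 1, 2, 1]; the two degree-1 vertices 3 and 5 are the ends of a path, so G = P_5. A path has exactly one nontrivial symmetry — reversal — giving Aut(G) of order 2.

2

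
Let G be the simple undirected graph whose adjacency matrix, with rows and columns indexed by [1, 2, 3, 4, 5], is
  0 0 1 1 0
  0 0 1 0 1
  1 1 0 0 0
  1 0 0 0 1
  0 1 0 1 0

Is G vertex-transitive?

Yes

G is 2-regular and connected on 5 vertices, i.e. the cycle C_5. C_5 has 5 rotations and 5 reflections, so Aut(C_5) ≅ D_5 of order 10. Under this action every vertex can be carried to every other, so G is vertex-transitive.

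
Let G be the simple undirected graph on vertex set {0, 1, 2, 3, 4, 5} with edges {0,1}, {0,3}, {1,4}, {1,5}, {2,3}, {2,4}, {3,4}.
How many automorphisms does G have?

The degree sequence is [2, 3, 2, 3, 3, 1]. Checking the degree-preserving permutations of the vertex set shows that none except the identity preserves every edge, so Aut(G) is trivial.

1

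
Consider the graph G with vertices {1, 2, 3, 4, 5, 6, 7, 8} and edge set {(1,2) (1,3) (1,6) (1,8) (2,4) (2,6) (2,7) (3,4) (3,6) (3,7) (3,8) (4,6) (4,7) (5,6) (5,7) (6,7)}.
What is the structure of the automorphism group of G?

The degree sequence is [4, 4, 5, 4, 2, 6, 5, 2]. Checking the degree-preserving permutations of the vertex set shows that none except the identity preserves every edge, so Aut(G) is trivial.

1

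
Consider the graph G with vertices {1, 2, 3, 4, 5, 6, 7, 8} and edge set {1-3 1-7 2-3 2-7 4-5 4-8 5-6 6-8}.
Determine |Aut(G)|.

G has two connected components, {4, 5, 6, 8} and {1, 2, 3, 7}; each is 2-regular, so G = C_4 ⊔ C_4. With two isomorphic components, Aut(G) = Aut(C_4) ≀ S_2 = (D_4 × D_4) ⋊ Z_2: permute each cycle by D_4, then optionally swap the two cycles. Order 2·(2·4)² = 128.

128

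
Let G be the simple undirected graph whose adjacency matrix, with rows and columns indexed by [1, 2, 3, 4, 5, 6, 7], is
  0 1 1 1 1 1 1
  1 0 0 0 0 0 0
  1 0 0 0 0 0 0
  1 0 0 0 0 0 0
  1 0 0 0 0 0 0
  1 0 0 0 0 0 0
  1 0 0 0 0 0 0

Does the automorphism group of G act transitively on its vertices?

No

Vertex 1 is the only vertex of degree 6, so every automorphism fixes it; G is not vertex-transitive.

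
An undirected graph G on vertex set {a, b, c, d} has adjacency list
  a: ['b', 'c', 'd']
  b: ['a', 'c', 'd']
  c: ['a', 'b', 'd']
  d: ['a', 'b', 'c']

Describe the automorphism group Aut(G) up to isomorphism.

the symmetric group on 4 letters

All 4 vertices are pairwise adjacent: G = K_4. Every bijection on the vertex set is an automorphism of K_4; hence Aut(K_4) ≅ S_4, order 24.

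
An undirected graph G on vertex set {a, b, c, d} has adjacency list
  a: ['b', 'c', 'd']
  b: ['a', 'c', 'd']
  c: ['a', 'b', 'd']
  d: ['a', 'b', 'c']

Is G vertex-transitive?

Yes

Every vertex has degree 3, so G is the complete graph K_4. Any permutation of the 4 vertices preserves K_4, so Aut(K_4) = S_4 of order 4! = 24. This group acts transitively on the 4 vertices.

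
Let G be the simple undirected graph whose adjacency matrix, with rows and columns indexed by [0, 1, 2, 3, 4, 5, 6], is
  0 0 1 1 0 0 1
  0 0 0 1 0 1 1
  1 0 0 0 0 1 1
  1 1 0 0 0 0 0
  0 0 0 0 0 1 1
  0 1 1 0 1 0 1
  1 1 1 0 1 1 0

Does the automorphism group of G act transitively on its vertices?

No

Vertex 5 is the only vertex of degree 4, so every automorphism fixes it; G is not vertex-transitive.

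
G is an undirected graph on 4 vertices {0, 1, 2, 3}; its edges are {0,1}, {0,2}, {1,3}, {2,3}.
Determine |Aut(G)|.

8

G is 2-regular and bipartite with parts {1, 2} and {0, 3} (each part is independent and every cross-pair is an edge), so G = K_{2,2}. Each part can be permuted independently (S_2 × S_2) and the two equal-size parts can also be swapped, giving (S_2 × S_2) ⋊ Z_2 of order 2·(2!)² = 8.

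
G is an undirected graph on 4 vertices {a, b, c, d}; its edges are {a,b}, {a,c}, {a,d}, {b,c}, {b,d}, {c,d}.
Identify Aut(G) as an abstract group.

the symmetric group on 4 letters

Every vertex has degree 3, so G is the complete graph K_4. Any permutation of the 4 vertices preserves K_4, so Aut(K_4) = S_4 of order 4! = 24.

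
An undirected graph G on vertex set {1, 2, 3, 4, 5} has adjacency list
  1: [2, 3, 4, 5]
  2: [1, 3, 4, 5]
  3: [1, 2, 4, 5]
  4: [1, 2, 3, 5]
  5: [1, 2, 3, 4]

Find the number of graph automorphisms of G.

Every vertex has degree 4, so G is the complete graph K_5. Any permutation of the 5 vertices preserves K_5, so Aut(K_5) = S_5 of order 5! = 120.

120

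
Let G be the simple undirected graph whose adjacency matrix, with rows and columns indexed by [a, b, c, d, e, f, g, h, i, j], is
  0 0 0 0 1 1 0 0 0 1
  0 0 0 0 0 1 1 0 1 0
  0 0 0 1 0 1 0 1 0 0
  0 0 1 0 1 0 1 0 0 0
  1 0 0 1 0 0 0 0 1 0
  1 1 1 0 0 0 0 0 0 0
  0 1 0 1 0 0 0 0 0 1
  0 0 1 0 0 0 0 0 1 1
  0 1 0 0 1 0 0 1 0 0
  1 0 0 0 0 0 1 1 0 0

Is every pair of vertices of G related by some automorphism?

G is 3-regular on 10 vertices with no triangles and no 4-cycles (girth 5): this is the Petersen graph. Viewing the Petersen graph as the Kneser graph K(5,2) — vertices are 2-subsets of {1,…,5}, edges join disjoint pairs — its automorphisms are exactly the permutations of the 5-element set, so Aut ≅ S_5 of order 120. Under this action every vertex can be carried to every other, so G is vertex-transitive.

Yes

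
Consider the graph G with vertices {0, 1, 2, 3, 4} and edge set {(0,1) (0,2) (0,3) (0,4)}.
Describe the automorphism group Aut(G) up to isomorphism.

Vertex 0 has degree 4 and every other vertex has degree 1, so G is the star K_{1,4} with centre 0. The 4 leaves are pairwise interchangeable while the centre is fixed, giving Aut(G) = S_4.

S_4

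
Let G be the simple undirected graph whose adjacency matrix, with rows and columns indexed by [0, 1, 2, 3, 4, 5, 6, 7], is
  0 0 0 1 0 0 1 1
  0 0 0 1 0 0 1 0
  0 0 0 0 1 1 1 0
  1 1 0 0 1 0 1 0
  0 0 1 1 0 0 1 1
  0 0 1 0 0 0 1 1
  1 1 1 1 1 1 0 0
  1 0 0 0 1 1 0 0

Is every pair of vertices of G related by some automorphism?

No

Vertex 1 is the only vertex of degree 2, so every automorphism fixes it; G is not vertex-transitive.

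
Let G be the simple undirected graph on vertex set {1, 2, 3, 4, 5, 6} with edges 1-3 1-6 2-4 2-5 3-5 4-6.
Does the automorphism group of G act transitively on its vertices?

G is 2-regular and connected on 6 vertices, i.e. the cycle C_6. The automorphisms of the 6-cycle are exactly the symmetries of a regular 6-gon: the dihedral group D_6, |D_6| = 12. This group acts transitively on the 6 vertices.

Yes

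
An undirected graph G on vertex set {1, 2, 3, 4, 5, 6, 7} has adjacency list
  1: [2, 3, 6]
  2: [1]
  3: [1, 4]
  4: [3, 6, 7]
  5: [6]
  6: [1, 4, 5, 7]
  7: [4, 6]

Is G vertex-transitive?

Vertex 6 is the only vertex of degree 4, so every automorphism fixes it; G is not vertex-transitive.

No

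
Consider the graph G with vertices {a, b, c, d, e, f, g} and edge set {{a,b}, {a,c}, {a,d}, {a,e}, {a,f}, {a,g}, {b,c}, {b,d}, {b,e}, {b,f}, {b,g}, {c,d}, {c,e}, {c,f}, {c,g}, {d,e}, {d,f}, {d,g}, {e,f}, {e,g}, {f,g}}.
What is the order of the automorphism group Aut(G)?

5040

All 7 vertices are pairwise adjacent: G = K_7. Any permutation of the 7 vertices preserves K_7, so Aut(K_7) = S_7 of order 7! = 5040.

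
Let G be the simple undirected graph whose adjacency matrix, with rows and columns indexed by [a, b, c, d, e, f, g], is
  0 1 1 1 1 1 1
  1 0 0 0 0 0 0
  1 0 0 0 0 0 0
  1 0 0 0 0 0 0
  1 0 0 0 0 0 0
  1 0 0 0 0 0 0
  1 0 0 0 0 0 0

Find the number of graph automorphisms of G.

720

Vertex a has degree 6 and every other vertex has degree 1, so G is the star K_{1,6} with centre a. The 6 leaves are pairwise interchangeable while the centre is fixed, giving Aut(G) = S_6.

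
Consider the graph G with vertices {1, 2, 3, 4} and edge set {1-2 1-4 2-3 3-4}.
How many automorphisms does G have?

G is 2-regular and bipartite with parts {2, 4} and {1, 3} (each part is independent and every cross-pair is an edge), so G = K_{2,2}. Aut(K_{2,2}) is the wreath product S_2 ≀ Z_2: permute within each part, then optionally swap the parts; |Aut| = 2·(2!)² = 8.

8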